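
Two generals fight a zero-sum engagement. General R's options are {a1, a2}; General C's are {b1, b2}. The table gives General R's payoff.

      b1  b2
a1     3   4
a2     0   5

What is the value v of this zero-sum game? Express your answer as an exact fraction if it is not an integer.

3

Row minima: a1 → 3, a2 → 0; maximin = 3.
Column maxima: b1 → 3, b2 → 5; minimax = 3.
Since maximin = minimax = 3, there is a saddle point and the value is 3.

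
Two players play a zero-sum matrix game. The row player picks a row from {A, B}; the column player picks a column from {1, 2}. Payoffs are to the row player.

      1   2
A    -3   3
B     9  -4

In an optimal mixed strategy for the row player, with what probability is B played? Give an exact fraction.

Row minima: A → -3, B → -4; maximin = -3.
Column maxima: 1 → 9, 2 → 3; minimax = 3.
-3 ≠ 3, so there is no saddle point; optimal play is mixed.
Let the row player play A with probability p. Expected payoff against 1: (-3)p + 9(1−p) = −12p + 9; against 2: 3p + (-4)(1−p) = 7p − 4.
Setting these equal: −12p + 9 = 7p − 4 ⇒ −19p = -13 ⇒ p = 13/19, and the value is (-12)·(13/19) + 9 = 15/19.
For the column player: with q = P(1), equating A's and B's payoffs gives −6q + 3 = 13q − 4 ⇒ q = 7/19.

6/19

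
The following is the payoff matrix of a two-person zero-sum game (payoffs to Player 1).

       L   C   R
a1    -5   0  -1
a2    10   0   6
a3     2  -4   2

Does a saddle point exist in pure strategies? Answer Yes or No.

Yes

Row minima: a1 → -5, a2 → 0, a3 → -4; maximin = 0.
Column maxima: L → 10, C → 0, R → 6; minimax = 0.
maximin = minimax = 0, so a saddle point exists.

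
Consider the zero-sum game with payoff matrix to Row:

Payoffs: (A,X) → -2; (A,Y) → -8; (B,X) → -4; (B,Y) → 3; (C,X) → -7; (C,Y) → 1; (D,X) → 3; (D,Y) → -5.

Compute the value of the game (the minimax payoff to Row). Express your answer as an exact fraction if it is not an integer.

Row minima: A → -8, B → -4, C → -7, D → -5; maximin = -4.
Column maxima: X → 3, Y → 3; minimax = 3.
-4 ≠ 3, so there is no saddle point; optimal play is mixed.
A is strictly dominated by D, so Row never plays it.
C is strictly dominated by B, so Row never plays it.
On the remaining 2×2 (B, D vs X, Y):
Let Row play B with probability p. Expected payoff against X: (-4)p + 3(1−p) = −7p + 3; against Y: 3p + (-5)(1−p) = 8p − 5.
Setting these equal: −7p + 3 = 8p − 5 ⇒ −15p = -8 ⇒ p = 8/15, and the value is (-7)·(8/15) + 3 = -11/15.
For Column: with q = P(X), equating B's and D's payoffs gives −7q + 3 = 8q − 5 ⇒ q = 8/15.

-11/15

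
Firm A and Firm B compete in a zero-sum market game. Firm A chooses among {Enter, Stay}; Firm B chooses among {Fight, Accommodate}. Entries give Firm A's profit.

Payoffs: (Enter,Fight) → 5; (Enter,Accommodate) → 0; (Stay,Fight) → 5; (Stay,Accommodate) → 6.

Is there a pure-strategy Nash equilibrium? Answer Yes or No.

Yes

Row minima: Enter → 0, Stay → 5; maximin = 5.
Column maxima: Fight → 5, Accommodate → 6; minimax = 5.
maximin = minimax = 5, so a saddle point exists.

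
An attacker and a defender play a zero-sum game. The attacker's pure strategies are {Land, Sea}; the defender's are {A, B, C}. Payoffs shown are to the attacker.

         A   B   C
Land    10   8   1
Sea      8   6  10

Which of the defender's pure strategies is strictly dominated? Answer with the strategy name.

B holds the attacker's payoff strictly below A in every row: 8 < 10, 6 < 8.
So A is strictly dominated for the defender.

A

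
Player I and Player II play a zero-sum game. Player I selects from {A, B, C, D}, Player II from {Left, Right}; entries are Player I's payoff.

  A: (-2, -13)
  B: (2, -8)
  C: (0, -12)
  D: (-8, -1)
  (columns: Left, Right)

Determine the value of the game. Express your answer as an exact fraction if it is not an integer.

Row minima: A → -13, B → -8, C → -12, D → -8; maximin = -8.
Column maxima: Left → 2, Right → -1; minimax = -1.
-8 ≠ -1, so there is no saddle point; optimal play is mixed.
A is strictly dominated by B, so Player I never plays it.
C is strictly dominated by B, so Player I never plays it.
On the remaining 2×2 (B, D vs Left, Right):
Let Player I play B with probability p. Expected payoff against Left: 2p + (-8)(1−p) = 10p − 8; against Right: (-8)p + (-1)(1−p) = −7p − 1.
Setting these equal: 10p − 8 = −7p − 1 ⇒ 17p = 7 ⇒ p = 7/17, and the value is (10)·(7/17) − 8 = -66/17.
For Player II: with q = P(Left), equating B's and D's payoffs gives 10q − 8 = −7q − 1 ⇒ q = 7/17.

-66/17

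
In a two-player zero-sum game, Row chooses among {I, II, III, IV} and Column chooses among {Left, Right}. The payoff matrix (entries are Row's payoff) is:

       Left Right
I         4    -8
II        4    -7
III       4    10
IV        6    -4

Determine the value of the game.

19/4

Row minima: I → -8, II → -7, III → 4, IV → -4; maximin = 4.
Column maxima: Left → 6, Right → 10; minimax = 6.
4 ≠ 6, so there is no saddle point; optimal play is mixed.
I is strictly dominated by IV, so Row never plays it.
II is strictly dominated by IV, so Row never plays it.
On the remaining 2×2 (III, IV vs Left, Right):
Let Row play III with probability p. Expected payoff against Left: 4p + 6(1−p) = −2p + 6; against Right: 10p + (-4)(1−p) = 14p − 4.
Setting these equal: −2p + 6 = 14p − 4 ⇒ −16p = -10 ⇒ p = 5/8, and the value is (-2)·(5/8) + 6 = 19/4.
For Column: with q = P(Left), equating III's and IV's payoffs gives −6q + 10 = 10q − 4 ⇒ q = 7/8.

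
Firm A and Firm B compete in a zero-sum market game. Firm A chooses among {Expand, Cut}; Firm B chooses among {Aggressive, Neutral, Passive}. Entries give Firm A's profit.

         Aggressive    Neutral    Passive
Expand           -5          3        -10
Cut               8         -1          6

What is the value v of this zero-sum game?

2/5

Row minima: Expand → -10, Cut → -1; maximin = -1.
Column maxima: Aggressive → 8, Neutral → 3, Passive → 6; minimax = 3.
-1 ≠ 3, so there is no saddle point; optimal play is mixed.
Aggressive is strictly dominated by Passive (it gives Firm A strictly more in every row), so Firm B never plays it.
On the remaining 2×2 (Expand, Cut vs Neutral, Passive):
Let Firm A play Expand with probability p. Expected payoff against Neutral: 3p + (-1)(1−p) = 4p − 1; against Passive: (-10)p + 6(1−p) = −16p + 6.
Setting these equal: 4p − 1 = −16p + 6 ⇒ 20p = 7 ⇒ p = 7/20, and the value is (4)·(7/20) − 1 = 2/5.
For Firm B: with q = P(Neutral), equating Expand's and Cut's payoffs gives 13q − 10 = −7q + 6 ⇒ q = 4/5.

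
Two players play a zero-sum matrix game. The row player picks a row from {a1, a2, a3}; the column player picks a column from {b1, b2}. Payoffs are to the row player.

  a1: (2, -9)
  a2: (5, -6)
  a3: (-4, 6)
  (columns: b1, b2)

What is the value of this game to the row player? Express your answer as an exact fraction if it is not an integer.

Row minima: a1 → -9, a2 → -6, a3 → -4; maximin = -4.
Column maxima: b1 → 5, b2 → 6; minimax = 5.
-4 ≠ 5, so there is no saddle point; optimal play is mixed.
a1 is strictly dominated by a2, so the row player never plays it.
On the remaining 2×2 (a2, a3 vs b1, b2):
Let the row player play a2 with probability p. Expected payoff against b1: 5p + (-4)(1−p) = 9p − 4; against b2: (-6)p + 6(1−p) = −12p + 6.
Setting these equal: 9p − 4 = −12p + 6 ⇒ 21p = 10 ⇒ p = 10/21, and the value is (9)·(10/21) − 4 = 2/7.
For the column player: with q = P(b1), equating a2's and a3's payoffs gives 11q − 6 = −10q + 6 ⇒ q = 4/7.

2/7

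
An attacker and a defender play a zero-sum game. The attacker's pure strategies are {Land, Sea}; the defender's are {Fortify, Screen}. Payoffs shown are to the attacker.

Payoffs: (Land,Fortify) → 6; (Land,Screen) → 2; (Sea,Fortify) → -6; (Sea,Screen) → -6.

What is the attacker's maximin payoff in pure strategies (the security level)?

Row minima: Land → 2, Sea → -6.
The best of these is 2.

2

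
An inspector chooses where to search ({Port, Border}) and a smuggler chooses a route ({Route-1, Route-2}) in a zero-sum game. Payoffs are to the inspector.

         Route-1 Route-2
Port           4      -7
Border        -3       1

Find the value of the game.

Row minima: Port → -7, Border → -3; maximin = -3.
Column maxima: Route-1 → 4, Route-2 → 1; minimax = 1.
-3 ≠ 1, so there is no saddle point; optimal play is mixed.
Let the inspector play Port with probability p. Expected payoff against Route-1: 4p + (-3)(1−p) = 7p − 3; against Route-2: (-7)p + 1(1−p) = −8p + 1.
Setting these equal: 7p − 3 = −8p + 1 ⇒ 15p = 4 ⇒ p = 4/15, and the value is (7)·(4/15) − 3 = -17/15.
For the smuggler: with q = P(Route-1), equating Port's and Border's payoffs gives 11q − 7 = −4q + 1 ⇒ q = 8/15.

-17/15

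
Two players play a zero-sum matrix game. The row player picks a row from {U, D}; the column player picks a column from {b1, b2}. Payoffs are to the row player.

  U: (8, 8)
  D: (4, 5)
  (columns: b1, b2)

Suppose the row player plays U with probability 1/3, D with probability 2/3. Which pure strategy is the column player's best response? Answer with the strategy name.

b1

If the column player plays b1, the row player's expected payoff is (1/3)·8 + (2/3)·4 = 16/3.
If the column player plays b2, the row player's expected payoff is (1/3)·8 + (2/3)·5 = 6.
The column player minimizes the row player's payoff; the smallest is 16/3, so the best response is b1.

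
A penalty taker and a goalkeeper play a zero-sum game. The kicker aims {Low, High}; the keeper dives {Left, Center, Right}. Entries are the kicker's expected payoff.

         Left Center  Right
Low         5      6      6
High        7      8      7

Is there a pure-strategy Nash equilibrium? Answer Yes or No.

Yes

Row minima: Low → 5, High → 7; maximin = 7.
Column maxima: Left → 7, Center → 8, Right → 7; minimax = 7.
maximin = minimax = 7, so a saddle point exists.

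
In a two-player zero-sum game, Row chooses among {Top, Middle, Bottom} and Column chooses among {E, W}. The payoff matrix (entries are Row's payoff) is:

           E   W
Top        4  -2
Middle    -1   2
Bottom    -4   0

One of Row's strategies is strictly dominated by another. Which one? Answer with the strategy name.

Bottom

Middle gives a strictly higher payoff than Bottom against every column: -1 > -4, 2 > 0.
So Bottom is strictly dominated and Row never plays it.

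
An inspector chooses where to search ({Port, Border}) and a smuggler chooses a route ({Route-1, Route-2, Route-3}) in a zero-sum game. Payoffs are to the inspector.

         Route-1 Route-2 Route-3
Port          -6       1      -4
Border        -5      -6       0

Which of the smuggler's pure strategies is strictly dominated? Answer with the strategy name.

Route-1 holds the inspector's payoff strictly below Route-3 in every row: -6 < -4, -5 < 0.
So Route-3 is strictly dominated for the smuggler.

Route-3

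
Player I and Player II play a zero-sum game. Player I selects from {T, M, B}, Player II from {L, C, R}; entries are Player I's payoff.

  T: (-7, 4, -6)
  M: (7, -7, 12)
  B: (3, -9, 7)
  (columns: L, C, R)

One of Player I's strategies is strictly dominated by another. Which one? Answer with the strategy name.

B

M gives a strictly higher payoff than B against every column: 7 > 3, -7 > -9, 12 > 7.
So B is strictly dominated and Player I never plays it.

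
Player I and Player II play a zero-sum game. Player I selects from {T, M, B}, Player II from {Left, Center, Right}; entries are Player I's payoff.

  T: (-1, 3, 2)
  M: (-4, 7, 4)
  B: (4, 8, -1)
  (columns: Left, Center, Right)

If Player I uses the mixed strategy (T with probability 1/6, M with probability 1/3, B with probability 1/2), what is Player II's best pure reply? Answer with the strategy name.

If Player II plays Left, Player I's expected payoff is (1/6)·(-1) + (1/3)·(-4) + (1/2)·4 = 1/2.
If Player II plays Center, Player I's expected payoff is (1/6)·3 + (1/3)·7 + (1/2)·8 = 41/6.
If Player II plays Right, Player I's expected payoff is (1/6)·2 + (1/3)·4 + (1/2)·(-1) = 7/6.
Player II minimizes Player I's payoff; the smallest is 1/2, so the best response is Left.

Left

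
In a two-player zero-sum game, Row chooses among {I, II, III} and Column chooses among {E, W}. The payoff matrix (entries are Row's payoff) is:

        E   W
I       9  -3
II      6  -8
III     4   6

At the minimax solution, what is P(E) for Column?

9/14

Row minima: I → -3, II → -8, III → 4; maximin = 4.
Column maxima: E → 9, W → 6; minimax = 6.
4 ≠ 6, so there is no saddle point; optimal play is mixed.
II is strictly dominated by I, so Row never plays it.
On the remaining 2×2 (I, III vs E, W):
Let Row play I with probability p. Expected payoff against E: 9p + 4(1−p) = 5p + 4; against W: (-3)p + 6(1−p) = −9p + 6.
Setting these equal: 5p + 4 = −9p + 6 ⇒ 14p = 2 ⇒ p = 1/7, and the value is (5)·(1/7) + 4 = 33/7.
For Column: with q = P(E), equating I's and III's payoffs gives 12q − 3 = −2q + 6 ⇒ q = 9/14.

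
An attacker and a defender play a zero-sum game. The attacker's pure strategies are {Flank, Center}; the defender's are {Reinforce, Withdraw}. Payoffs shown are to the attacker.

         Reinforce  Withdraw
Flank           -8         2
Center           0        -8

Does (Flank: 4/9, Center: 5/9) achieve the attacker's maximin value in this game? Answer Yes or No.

Against Reinforce this mix gives (4/9)·(-8) + (5/9)·0 = -32/9.
Against Withdraw this mix gives (4/9)·2 + (5/9)·(-8) = -32/9.
All of the defender's active replies (Reinforce, Withdraw) yield -32/9, and no column does worse for the attacker. The mix makes the defender indifferent and guarantees -32/9, so it is optimal.

Yes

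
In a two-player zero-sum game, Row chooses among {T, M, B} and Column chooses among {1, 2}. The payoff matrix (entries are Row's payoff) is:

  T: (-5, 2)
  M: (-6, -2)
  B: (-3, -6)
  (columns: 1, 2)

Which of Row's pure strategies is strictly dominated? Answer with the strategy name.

T gives a strictly higher payoff than M against every column: -5 > -6, 2 > -2.
So M is strictly dominated and Row never plays it.

M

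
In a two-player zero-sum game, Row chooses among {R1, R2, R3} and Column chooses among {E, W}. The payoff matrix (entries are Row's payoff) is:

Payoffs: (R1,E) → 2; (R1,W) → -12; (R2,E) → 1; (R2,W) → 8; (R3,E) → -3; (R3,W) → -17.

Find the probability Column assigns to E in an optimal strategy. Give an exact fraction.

20/21

Row minima: R1 → -12, R2 → 1, R3 → -17; maximin = 1.
Column maxima: E → 2, W → 8; minimax = 2.
1 ≠ 2, so there is no saddle point; optimal play is mixed.
R3 is strictly dominated by R1, so Row never plays it.
On the remaining 2×2 (R1, R2 vs E, W):
Let Row play R1 with probability p. Expected payoff against E: 2p + 1(1−p) = p + 1; against W: (-12)p + 8(1−p) = −20p + 8.
Setting these equal: p + 1 = −20p + 8 ⇒ 21p = 7 ⇒ p = 1/3, and the value is (1)·(1/3) + 1 = 4/3.
For Column: with q = P(E), equating R1's and R2's payoffs gives 14q − 12 = −7q + 8 ⇒ q = 20/21.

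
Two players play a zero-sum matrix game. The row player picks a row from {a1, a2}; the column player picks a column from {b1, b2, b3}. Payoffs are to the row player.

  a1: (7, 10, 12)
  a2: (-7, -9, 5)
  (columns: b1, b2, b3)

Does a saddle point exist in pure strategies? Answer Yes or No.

Yes

Row minima: a1 → 7, a2 → -9; maximin = 7.
Column maxima: b1 → 7, b2 → 10, b3 → 12; minimax = 7.
maximin = minimax = 7, so a saddle point exists.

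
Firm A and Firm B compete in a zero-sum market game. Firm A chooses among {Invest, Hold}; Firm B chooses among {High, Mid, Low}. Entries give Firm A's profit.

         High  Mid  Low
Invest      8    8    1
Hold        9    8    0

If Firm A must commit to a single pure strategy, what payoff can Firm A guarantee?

Row minima: Invest → 1, Hold → 0.
The best of these is 1.

1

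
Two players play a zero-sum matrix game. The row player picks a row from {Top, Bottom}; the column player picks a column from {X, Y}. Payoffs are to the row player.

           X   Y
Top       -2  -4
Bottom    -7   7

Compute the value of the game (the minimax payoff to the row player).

Row minima: Top → -4, Bottom → -7; maximin = -4.
Column maxima: X → -2, Y → 7; minimax = -2.
-4 ≠ -2, so there is no saddle point; optimal play is mixed.
Let the row player play Top with probability p. Expected payoff against X: (-2)p + (-7)(1−p) = 5p − 7; against Y: (-4)p + 7(1−p) = −11p + 7.
Setting these equal: 5p − 7 = −11p + 7 ⇒ 16p = 14 ⇒ p = 7/8, and the value is (5)·(7/8) − 7 = -21/8.
For the column player: with q = P(X), equating Top's and Bottom's payoffs gives 2q − 4 = −14q + 7 ⇒ q = 11/16.

-21/8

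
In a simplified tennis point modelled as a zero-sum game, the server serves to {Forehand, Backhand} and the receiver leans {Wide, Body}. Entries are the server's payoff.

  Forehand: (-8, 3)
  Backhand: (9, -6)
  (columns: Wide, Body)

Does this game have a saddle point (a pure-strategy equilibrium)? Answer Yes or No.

Row minima: Forehand → -8, Backhand → -6; maximin = -6.
Column maxima: Wide → 9, Body → 3; minimax = 3.
-6 ≠ 3, so no pure-strategy equilibrium exists.

No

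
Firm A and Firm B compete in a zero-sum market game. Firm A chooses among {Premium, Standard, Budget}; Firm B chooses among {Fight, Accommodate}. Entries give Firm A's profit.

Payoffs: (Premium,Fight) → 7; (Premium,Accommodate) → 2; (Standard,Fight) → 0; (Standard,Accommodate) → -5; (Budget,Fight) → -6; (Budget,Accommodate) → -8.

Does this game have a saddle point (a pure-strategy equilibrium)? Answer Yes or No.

Row minima: Premium → 2, Standard → -5, Budget → -8; maximin = 2.
Column maxima: Fight → 7, Accommodate → 2; minimax = 2.
maximin = minimax = 2, so a saddle point exists.

Yes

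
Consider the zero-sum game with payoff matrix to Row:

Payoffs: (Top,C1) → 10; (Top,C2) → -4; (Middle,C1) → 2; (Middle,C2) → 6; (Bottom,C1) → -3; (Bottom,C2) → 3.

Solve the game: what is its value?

34/9

Row minima: Top → -4, Middle → 2, Bottom → -3; maximin = 2.
Column maxima: C1 → 10, C2 → 6; minimax = 6.
2 ≠ 6, so there is no saddle point; optimal play is mixed.
Bottom is strictly dominated by Middle, so Row never plays it.
On the remaining 2×2 (Top, Middle vs C1, C2):
Let Row play Top with probability p. Expected payoff against C1: 10p + 2(1−p) = 8p + 2; against C2: (-4)p + 6(1−p) = −10p + 6.
Setting these equal: 8p + 2 = −10p + 6 ⇒ 18p = 4 ⇒ p = 2/9, and the value is (8)·(2/9) + 2 = 34/9.
For Column: with q = P(C1), equating Top's and Middle's payoffs gives 14q − 4 = −4q + 6 ⇒ q = 5/9.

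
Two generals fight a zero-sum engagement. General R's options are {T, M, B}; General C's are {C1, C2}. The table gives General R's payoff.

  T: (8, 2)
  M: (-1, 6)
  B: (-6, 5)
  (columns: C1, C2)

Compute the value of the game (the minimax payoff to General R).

50/13

Row minima: T → 2, M → -1, B → -6; maximin = 2.
Column maxima: C1 → 8, C2 → 6; minimax = 6.
2 ≠ 6, so there is no saddle point; optimal play is mixed.
B is strictly dominated by M, so General R never plays it.
On the remaining 2×2 (T, M vs C1, C2):
Let General R play T with probability p. Expected payoff against C1: 8p + (-1)(1−p) = 9p − 1; against C2: 2p + 6(1−p) = −4p + 6.
Setting these equal: 9p − 1 = −4p + 6 ⇒ 13p = 7 ⇒ p = 7/13, and the value is (9)·(7/13) − 1 = 50/13.
For General C: with q = P(C1), equating T's and M's payoffs gives 6q + 2 = −7q + 6 ⇒ q = 4/13.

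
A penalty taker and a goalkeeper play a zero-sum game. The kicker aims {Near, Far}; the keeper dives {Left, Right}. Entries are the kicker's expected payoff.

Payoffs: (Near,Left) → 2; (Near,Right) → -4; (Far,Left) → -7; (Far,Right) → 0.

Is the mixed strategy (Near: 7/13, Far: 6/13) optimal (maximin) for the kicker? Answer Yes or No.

Yes

Against Left this mix gives (7/13)·2 + (6/13)·(-7) = -28/13.
Against Right this mix gives (7/13)·(-4) + (6/13)·0 = -28/13.
All of the keeper's active replies (Left, Right) yield -28/13, and no column does worse for the kicker. The mix makes the keeper indifferent and guarantees -28/13, so it is optimal.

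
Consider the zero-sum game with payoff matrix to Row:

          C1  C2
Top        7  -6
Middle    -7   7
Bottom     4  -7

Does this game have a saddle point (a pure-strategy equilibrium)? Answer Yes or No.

Row minima: Top → -6, Middle → -7, Bottom → -7; maximin = -6.
Column maxima: C1 → 7, C2 → 7; minimax = 7.
-6 ≠ 7, so no pure-strategy equilibrium exists.

No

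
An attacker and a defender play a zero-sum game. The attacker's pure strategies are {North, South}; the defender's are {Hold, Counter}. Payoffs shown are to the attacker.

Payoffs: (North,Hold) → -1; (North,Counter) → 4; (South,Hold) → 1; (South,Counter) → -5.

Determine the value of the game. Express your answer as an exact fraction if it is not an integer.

Row minima: North → -1, South → -5; maximin = -1.
Column maxima: Hold → 1, Counter → 4; minimax = 1.
-1 ≠ 1, so there is no saddle point; optimal play is mixed.
Let the attacker play North with probability p. Expected payoff against Hold: (-1)p + 1(1−p) = −2p + 1; against Counter: 4p + (-5)(1−p) = 9p − 5.
Setting these equal: −2p + 1 = 9p − 5 ⇒ −11p = -6 ⇒ p = 6/11, and the value is (-2)·(6/11) + 1 = -1/11.
For the defender: with q = P(Hold), equating North's and South's payoffs gives −5q + 4 = 6q − 5 ⇒ q = 9/11.

-1/11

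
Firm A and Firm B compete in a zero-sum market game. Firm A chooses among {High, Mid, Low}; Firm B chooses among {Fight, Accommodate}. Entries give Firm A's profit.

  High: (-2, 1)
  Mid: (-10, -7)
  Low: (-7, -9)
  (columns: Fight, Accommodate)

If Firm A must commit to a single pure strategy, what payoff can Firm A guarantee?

-2

Row minima: High → -2, Mid → -10, Low → -9.
The best of these is -2.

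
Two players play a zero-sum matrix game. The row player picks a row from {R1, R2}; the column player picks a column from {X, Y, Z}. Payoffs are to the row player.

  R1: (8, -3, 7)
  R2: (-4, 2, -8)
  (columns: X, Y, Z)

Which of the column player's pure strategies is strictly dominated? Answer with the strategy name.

Z holds the row player's payoff strictly below X in every row: 7 < 8, -8 < -4.
So X is strictly dominated for the column player.

X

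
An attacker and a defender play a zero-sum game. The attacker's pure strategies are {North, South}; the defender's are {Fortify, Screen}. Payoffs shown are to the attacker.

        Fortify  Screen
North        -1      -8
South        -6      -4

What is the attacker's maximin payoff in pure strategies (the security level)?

-6

Row minima: North → -8, South → -6.
The best of these is -6.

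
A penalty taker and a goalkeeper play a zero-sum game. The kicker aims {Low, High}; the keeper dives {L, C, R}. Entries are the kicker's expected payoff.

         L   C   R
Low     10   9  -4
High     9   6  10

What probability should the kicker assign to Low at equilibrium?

Row minima: Low → -4, High → 6; maximin = 6.
Column maxima: L → 10, C → 9, R → 10; minimax = 9.
6 ≠ 9, so there is no saddle point; optimal play is mixed.
L is strictly dominated by C (it gives the kicker strictly more in every row), so the keeper never plays it.
On the remaining 2×2 (Low, High vs C, R):
Let the kicker play Low with probability p. Expected payoff against C: 9p + 6(1−p) = 3p + 6; against R: (-4)p + 10(1−p) = −14p + 10.
Setting these equal: 3p + 6 = −14p + 10 ⇒ 17p = 4 ⇒ p = 4/17, and the value is (3)·(4/17) + 6 = 114/17.
For the keeper: with q = P(C), equating Low's and High's payoffs gives 13q − 4 = −4q + 10 ⇒ q = 14/17.

4/17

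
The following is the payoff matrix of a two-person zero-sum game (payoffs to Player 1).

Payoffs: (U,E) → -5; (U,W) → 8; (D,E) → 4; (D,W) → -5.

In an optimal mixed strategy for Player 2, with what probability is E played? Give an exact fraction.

13/22

Row minima: U → -5, D → -5; maximin = -5.
Column maxima: E → 4, W → 8; minimax = 4.
-5 ≠ 4, so there is no saddle point; optimal play is mixed.
Let Player 1 play U with probability p. Expected payoff against E: (-5)p + 4(1−p) = −9p + 4; against W: 8p + (-5)(1−p) = 13p − 5.
Setting these equal: −9p + 4 = 13p − 5 ⇒ −22p = -9 ⇒ p = 9/22, and the value is (-9)·(9/22) + 4 = 7/22.
For Player 2: with q = P(E), equating U's and D's payoffs gives −13q + 8 = 9q − 5 ⇒ q = 13/22.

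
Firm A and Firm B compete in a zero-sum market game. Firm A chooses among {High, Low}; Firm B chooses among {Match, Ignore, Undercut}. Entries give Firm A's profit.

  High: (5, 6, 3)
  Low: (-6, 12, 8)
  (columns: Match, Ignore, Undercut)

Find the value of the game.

29/8

Row minima: High → 3, Low → -6; maximin = 3.
Column maxima: Match → 5, Ignore → 12, Undercut → 8; minimax = 5.
3 ≠ 5, so there is no saddle point; optimal play is mixed.
Ignore is strictly dominated by Match (it gives Firm A strictly more in every row), so Firm B never plays it.
On the remaining 2×2 (High, Low vs Match, Undercut):
Let Firm A play High with probability p. Expected payoff against Match: 5p + (-6)(1−p) = 11p − 6; against Undercut: 3p + 8(1−p) = −5p + 8.
Setting these equal: 11p − 6 = −5p + 8 ⇒ 16p = 14 ⇒ p = 7/8, and the value is (11)·(7/8) − 6 = 29/8.
For Firm B: with q = P(Match), equating High's and Low's payoffs gives 2q + 3 = −14q + 8 ⇒ q = 5/16.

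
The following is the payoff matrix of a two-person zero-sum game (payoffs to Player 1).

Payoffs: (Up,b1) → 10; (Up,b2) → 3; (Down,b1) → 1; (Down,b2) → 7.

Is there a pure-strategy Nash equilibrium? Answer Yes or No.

No

Row minima: Up → 3, Down → 1; maximin = 3.
Column maxima: b1 → 10, b2 → 7; minimax = 7.
3 ≠ 7, so no pure-strategy equilibrium exists.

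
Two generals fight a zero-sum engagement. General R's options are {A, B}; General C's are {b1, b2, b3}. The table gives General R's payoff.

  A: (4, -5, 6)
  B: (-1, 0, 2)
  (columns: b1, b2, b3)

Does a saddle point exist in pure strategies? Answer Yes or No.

Row minima: A → -5, B → -1; maximin = -1.
Column maxima: b1 → 4, b2 → 0, b3 → 6; minimax = 0.
-1 ≠ 0, so no pure-strategy equilibrium exists.

No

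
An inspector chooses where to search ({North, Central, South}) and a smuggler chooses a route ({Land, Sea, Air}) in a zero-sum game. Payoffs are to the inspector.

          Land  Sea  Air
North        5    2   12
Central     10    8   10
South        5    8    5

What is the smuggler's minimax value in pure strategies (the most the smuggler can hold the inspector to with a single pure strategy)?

8

Column maxima: Land → 10, Sea → 8, Air → 12.
The smallest of these is 8.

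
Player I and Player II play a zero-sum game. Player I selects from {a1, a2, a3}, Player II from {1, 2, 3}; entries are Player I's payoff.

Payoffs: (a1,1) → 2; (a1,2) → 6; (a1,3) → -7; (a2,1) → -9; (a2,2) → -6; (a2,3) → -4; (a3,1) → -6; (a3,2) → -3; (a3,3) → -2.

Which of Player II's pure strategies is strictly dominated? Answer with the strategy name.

1 holds Player I's payoff strictly below 2 in every row: 2 < 6, -9 < -6, -6 < -3.
So 2 is strictly dominated for Player II.

2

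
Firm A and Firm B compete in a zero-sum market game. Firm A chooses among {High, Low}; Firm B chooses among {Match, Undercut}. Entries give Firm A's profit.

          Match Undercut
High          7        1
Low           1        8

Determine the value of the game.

55/13

Row minima: High → 1, Low → 1; maximin = 1.
Column maxima: Match → 7, Undercut → 8; minimax = 7.
1 ≠ 7, so there is no saddle point; optimal play is mixed.
Let Firm A play High with probability p. Expected payoff against Match: 7p + 1(1−p) = 6p + 1; against Undercut: 1p + 8(1−p) = −7p + 8.
Setting these equal: 6p + 1 = −7p + 8 ⇒ 13p = 7 ⇒ p = 7/13, and the value is (6)·(7/13) + 1 = 55/13.
For Firm B: with q = P(Match), equating High's and Low's payoffs gives 6q + 1 = −7q + 8 ⇒ q = 7/13.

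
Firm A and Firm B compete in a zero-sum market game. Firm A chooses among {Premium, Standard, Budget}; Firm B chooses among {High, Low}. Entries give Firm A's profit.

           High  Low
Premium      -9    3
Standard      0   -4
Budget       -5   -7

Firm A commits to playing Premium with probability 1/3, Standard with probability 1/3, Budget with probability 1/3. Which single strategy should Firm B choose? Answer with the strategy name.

High

If Firm B plays High, Firm A's expected payoff is (1/3)·(-9) + (1/3)·0 + (1/3)·(-5) = -14/3.
If Firm B plays Low, Firm A's expected payoff is (1/3)·3 + (1/3)·(-4) + (1/3)·(-7) = -8/3.
Firm B minimizes Firm A's payoff; the smallest is -14/3, so the best response is High.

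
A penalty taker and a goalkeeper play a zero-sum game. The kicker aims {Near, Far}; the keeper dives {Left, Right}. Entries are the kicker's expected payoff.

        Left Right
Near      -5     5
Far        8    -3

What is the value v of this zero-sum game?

Row minima: Near → -5, Far → -3; maximin = -3.
Column maxima: Left → 8, Right → 5; minimax = 5.
-3 ≠ 5, so there is no saddle point; optimal play is mixed.
Let the kicker play Near with probability p. Expected payoff against Left: (-5)p + 8(1−p) = −13p + 8; against Right: 5p + (-3)(1−p) = 8p − 3.
Setting these equal: −13p + 8 = 8p − 3 ⇒ −21p = -11 ⇒ p = 11/21, and the value is (-13)·(11/21) + 8 = 25/21.
For the keeper: with q = P(Left), equating Near's and Far's payoffs gives −10q + 5 = 11q − 3 ⇒ q = 8/21.

25/21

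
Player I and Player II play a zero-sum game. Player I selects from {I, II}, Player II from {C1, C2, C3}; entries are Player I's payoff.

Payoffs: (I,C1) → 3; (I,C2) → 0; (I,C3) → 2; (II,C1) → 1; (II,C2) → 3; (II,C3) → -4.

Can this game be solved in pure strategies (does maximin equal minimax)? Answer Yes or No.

Row minima: I → 0, II → -4; maximin = 0.
Column maxima: C1 → 3, C2 → 3, C3 → 2; minimax = 2.
0 ≠ 2, so no pure-strategy equilibrium exists.

No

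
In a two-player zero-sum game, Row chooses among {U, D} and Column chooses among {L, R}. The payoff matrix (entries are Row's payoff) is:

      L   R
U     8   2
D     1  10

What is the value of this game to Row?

Row minima: U → 2, D → 1; maximin = 2.
Column maxima: L → 8, R → 10; minimax = 8.
2 ≠ 8, so there is no saddle point; optimal play is mixed.
Let Row play U with probability p. Expected payoff against L: 8p + 1(1−p) = 7p + 1; against R: 2p + 10(1−p) = −8p + 10.
Setting these equal: 7p + 1 = −8p + 10 ⇒ 15p = 9 ⇒ p = 3/5, and the value is (7)·(3/5) + 1 = 26/5.
For Column: with q = P(L), equating U's and D's payoffs gives 6q + 2 = −9q + 10 ⇒ q = 8/15.

26/5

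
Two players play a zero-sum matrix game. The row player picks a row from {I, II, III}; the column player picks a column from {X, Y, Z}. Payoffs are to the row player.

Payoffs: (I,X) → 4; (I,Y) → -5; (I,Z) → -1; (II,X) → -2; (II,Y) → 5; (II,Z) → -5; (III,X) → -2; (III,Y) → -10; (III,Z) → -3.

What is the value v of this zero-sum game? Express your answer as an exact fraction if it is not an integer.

-15/7

Row minima: I → -5, II → -5, III → -10; maximin = -5.
Column maxima: X → 4, Y → 5, Z → -1; minimax = -1.
-5 ≠ -1, so there is no saddle point; optimal play is mixed.
III is strictly dominated by I, so the row player never plays it.
X is strictly dominated by Z (it gives the row player strictly more in every row), so the column player never plays it.
On the remaining 2×2 (I, II vs Y, Z):
Let the row player play I with probability p. Expected payoff against Y: (-5)p + 5(1−p) = −10p + 5; against Z: (-1)p + (-5)(1−p) = 4p − 5.
Setting these equal: −10p + 5 = 4p − 5 ⇒ −14p = -10 ⇒ p = 5/7, and the value is (-10)·(5/7) + 5 = -15/7.
For the column player: with q = P(Y), equating I's and II's payoffs gives −4q − 1 = 10q − 5 ⇒ q = 2/7.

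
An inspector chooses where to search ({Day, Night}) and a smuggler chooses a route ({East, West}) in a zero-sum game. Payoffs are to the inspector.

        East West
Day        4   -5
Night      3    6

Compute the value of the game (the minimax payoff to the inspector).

13/4

Row minima: Day → -5, Night → 3; maximin = 3.
Column maxima: East → 4, West → 6; minimax = 4.
3 ≠ 4, so there is no saddle point; optimal play is mixed.
Let the inspector play Day with probability p. Expected payoff against East: 4p + 3(1−p) = p + 3; against West: (-5)p + 6(1−p) = −11p + 6.
Setting these equal: p + 3 = −11p + 6 ⇒ 12p = 3 ⇒ p = 1/4, and the value is (1)·(1/4) + 3 = 13/4.
For the smuggler: with q = P(East), equating Day's and Night's payoffs gives 9q − 5 = −3q + 6 ⇒ q = 11/12.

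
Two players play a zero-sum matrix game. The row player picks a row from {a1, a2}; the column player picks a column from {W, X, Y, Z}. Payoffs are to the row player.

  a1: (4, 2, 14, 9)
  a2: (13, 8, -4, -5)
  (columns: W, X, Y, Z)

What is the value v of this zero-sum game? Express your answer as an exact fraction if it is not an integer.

Row minima: a1 → 2, a2 → -5; maximin = 2.
Column maxima: W → 13, X → 8, Y → 14, Z → 9; minimax = 8.
2 ≠ 8, so there is no saddle point; optimal play is mixed.
W is strictly dominated by X (it gives the row player strictly more in every row), so the column player never plays it.
Y is strictly dominated by Z (it gives the row player strictly more in every row), so the column player never plays it.
On the remaining 2×2 (a1, a2 vs X, Z):
Let the row player play a1 with probability p. Expected payoff against X: 2p + 8(1−p) = −6p + 8; against Z: 9p + (-5)(1−p) = 14p − 5.
Setting these equal: −6p + 8 = 14p − 5 ⇒ −20p = -13 ⇒ p = 13/20, and the value is (-6)·(13/20) + 8 = 41/10.
For the column player: with q = P(X), equating a1's and a2's payoffs gives −7q + 9 = 13q − 5 ⇒ q = 7/10.

41/10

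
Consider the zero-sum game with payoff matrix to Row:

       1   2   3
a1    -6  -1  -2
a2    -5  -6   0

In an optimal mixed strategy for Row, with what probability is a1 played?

Row minima: a1 → -6, a2 → -6; maximin = -6.
Column maxima: 1 → -5, 2 → -1, 3 → 0; minimax = -5.
-6 ≠ -5, so there is no saddle point; optimal play is mixed.
3 is strictly dominated by 1 (it gives Row strictly more in every row), so Column never plays it.
On the remaining 2×2 (a1, a2 vs 1, 2):
Let Row play a1 with probability p. Expected payoff against 1: (-6)p + (-5)(1−p) = −p − 5; against 2: (-1)p + (-6)(1−p) = 5p − 6.
Setting these equal: −p − 5 = 5p − 6 ⇒ −6p = -1 ⇒ p = 1/6, and the value is (-1)·(1/6) − 5 = -31/6.
For Column: with q = P(1), equating a1's and a2's payoffs gives −5q − 1 = q − 6 ⇒ q = 5/6.

1/6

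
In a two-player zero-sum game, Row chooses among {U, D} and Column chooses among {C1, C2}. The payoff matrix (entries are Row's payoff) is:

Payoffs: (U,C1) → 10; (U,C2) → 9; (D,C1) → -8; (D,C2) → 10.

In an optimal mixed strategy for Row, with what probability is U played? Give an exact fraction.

18/19

Row minima: U → 9, D → -8; maximin = 9.
Column maxima: C1 → 10, C2 → 10; minimax = 10.
9 ≠ 10, so there is no saddle point; optimal play is mixed.
Let Row play U with probability p. Expected payoff against C1: 10p + (-8)(1−p) = 18p − 8; against C2: 9p + 10(1−p) = −p + 10.
Setting these equal: 18p − 8 = −p + 10 ⇒ 19p = 18 ⇒ p = 18/19, and the value is (18)·(18/19) − 8 = 172/19.
For Column: with q = P(C1), equating U's and D's payoffs gives q + 9 = −18q + 10 ⇒ q = 1/19.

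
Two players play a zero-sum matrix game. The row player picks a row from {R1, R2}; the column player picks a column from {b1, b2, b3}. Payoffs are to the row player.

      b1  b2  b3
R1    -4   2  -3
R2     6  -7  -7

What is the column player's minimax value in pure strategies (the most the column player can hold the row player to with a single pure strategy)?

-3

Column maxima: b1 → 6, b2 → 2, b3 → -3.
The smallest of these is -3.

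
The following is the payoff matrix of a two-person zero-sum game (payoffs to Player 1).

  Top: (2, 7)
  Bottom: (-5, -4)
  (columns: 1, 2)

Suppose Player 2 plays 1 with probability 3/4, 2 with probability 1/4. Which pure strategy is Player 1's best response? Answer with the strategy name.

Top

Expected payoff of Top: (3/4)·2 + (1/4)·7 = 13/4.
Expected payoff of Bottom: (3/4)·(-5) + (1/4)·(-4) = -19/4.
The largest is 13/4, so Player 1's best response is Top.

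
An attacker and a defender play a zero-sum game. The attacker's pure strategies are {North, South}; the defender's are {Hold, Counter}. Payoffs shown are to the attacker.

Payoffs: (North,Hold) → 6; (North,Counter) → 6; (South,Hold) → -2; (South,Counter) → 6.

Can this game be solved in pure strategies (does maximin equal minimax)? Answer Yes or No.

Yes

Row minima: North → 6, South → -2; maximin = 6.
Column maxima: Hold → 6, Counter → 6; minimax = 6.
maximin = minimax = 6, so a saddle point exists.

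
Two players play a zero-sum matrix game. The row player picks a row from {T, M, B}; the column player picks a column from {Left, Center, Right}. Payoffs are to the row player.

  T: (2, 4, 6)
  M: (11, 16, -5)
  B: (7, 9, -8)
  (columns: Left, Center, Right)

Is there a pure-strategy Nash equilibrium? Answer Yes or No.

Row minima: T → 2, M → -5, B → -8; maximin = 2.
Column maxima: Left → 11, Center → 16, Right → 6; minimax = 6.
2 ≠ 6, so no pure-strategy equilibrium exists.

No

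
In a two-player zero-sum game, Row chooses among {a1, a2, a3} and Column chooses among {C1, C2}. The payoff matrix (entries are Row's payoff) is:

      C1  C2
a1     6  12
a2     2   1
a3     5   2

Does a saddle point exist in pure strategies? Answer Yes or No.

Row minima: a1 → 6, a2 → 1, a3 → 2; maximin = 6.
Column maxima: C1 → 6, C2 → 12; minimax = 6.
maximin = minimax = 6, so a saddle point exists.

Yes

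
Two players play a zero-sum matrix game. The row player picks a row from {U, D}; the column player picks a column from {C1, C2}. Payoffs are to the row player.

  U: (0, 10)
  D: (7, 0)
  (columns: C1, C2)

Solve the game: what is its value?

70/17

Row minima: U → 0, D → 0; maximin = 0.
Column maxima: C1 → 7, C2 → 10; minimax = 7.
0 ≠ 7, so there is no saddle point; optimal play is mixed.
Let the row player play U with probability p. Expected payoff against C1: 0p + 7(1−p) = −7p + 7; against C2: 10p + 0(1−p) = 10p.
Setting these equal: −7p + 7 = 10p ⇒ −17p = -7 ⇒ p = 7/17, and the value is (-7)·(7/17) + 7 = 70/17.
For the column player: with q = P(C1), equating U's and D's payoffs gives −10q + 10 = 7q ⇒ q = 10/17.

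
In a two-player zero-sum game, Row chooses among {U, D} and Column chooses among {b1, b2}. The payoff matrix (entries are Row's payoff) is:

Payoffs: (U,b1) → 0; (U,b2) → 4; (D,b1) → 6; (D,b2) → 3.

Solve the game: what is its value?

Row minima: U → 0, D → 3; maximin = 3.
Column maxima: b1 → 6, b2 → 4; minimax = 4.
3 ≠ 4, so there is no saddle point; optimal play is mixed.
Let Row play U with probability p. Expected payoff against b1: 0p + 6(1−p) = −6p + 6; against b2: 4p + 3(1−p) = p + 3.
Setting these equal: −6p + 6 = p + 3 ⇒ −7p = -3 ⇒ p = 3/7, and the value is (-6)·(3/7) + 6 = 24/7.
For Column: with q = P(b1), equating U's and D's payoffs gives −4q + 4 = 3q + 3 ⇒ q = 1/7.

24/7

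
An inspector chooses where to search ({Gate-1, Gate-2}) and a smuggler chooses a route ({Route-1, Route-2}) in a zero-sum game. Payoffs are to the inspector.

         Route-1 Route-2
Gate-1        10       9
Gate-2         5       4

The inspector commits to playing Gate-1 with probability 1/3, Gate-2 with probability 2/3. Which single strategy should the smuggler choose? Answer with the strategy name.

Route-2

If the smuggler plays Route-1, the inspector's expected payoff is (1/3)·10 + (2/3)·5 = 20/3.
If the smuggler plays Route-2, the inspector's expected payoff is (1/3)·9 + (2/3)·4 = 17/3.
The smuggler minimizes the inspector's payoff; the smallest is 17/3, so the best response is Route-2.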